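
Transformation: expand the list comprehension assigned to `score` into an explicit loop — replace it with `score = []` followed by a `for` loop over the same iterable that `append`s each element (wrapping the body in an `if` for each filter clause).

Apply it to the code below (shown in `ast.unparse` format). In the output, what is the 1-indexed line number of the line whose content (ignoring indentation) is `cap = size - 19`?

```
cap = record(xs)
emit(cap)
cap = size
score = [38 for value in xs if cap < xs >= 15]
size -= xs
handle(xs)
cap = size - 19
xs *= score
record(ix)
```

Transformed code:
cap = record(xs)
emit(cap)
cap = size
score = []
for value in xs:
    if cap < xs >= 15:
        score.append(38)
size -= xs
handle(xs)
cap = size - 19
xs *= score
record(ix)

10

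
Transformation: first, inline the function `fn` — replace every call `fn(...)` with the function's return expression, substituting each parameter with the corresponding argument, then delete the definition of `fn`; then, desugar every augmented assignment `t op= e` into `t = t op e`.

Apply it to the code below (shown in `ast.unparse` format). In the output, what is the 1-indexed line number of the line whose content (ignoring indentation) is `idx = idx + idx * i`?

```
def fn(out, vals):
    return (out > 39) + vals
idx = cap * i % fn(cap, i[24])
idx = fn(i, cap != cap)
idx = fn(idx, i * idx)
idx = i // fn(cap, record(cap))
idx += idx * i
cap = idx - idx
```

5

Transformed code:
idx = cap * i % ((cap > 39) + i[24])
idx = (i > 39) + (cap != cap)
idx = (idx > 39) + i * idx
idx = i // ((cap > 39) + record(cap))
idx = idx + idx * i
cap = idx - idx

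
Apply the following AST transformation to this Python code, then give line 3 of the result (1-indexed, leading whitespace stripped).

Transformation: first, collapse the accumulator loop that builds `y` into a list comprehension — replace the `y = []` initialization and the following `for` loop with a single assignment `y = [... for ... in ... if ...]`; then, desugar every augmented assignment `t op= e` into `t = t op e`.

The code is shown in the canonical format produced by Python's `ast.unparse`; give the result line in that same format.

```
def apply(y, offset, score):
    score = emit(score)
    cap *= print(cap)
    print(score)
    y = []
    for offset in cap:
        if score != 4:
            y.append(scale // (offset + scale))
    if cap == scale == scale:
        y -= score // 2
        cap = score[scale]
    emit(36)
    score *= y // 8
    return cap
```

Transformed code:
def apply(y, offset, score):
    score = emit(score)
    cap = cap * print(cap)
    print(score)
    y = [scale // (offset + scale) for offset in cap if score != 4]
    if cap == scale == scale:
        y = y - score // 2
        cap = score[scale]
    emit(36)
    score = score * (y // 8)
    return cap

cap = cap * print(cap)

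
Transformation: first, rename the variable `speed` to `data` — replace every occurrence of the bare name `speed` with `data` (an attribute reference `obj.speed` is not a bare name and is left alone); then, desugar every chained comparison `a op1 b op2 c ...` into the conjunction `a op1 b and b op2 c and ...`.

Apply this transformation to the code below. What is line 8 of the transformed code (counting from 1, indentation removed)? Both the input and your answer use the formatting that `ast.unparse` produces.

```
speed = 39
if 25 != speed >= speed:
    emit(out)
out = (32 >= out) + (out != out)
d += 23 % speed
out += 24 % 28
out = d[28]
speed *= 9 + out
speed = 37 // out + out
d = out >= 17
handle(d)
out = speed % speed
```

Transformed code:
data = 39
if 25 != data and data >= data:
    emit(out)
out = (32 >= out) + (out != out)
d += 23 % data
out += 24 % 28
out = d[28]
data *= 9 + out
data = 37 // out + out
d = out >= 17
handle(d)
out = data % data

data *= 9 + out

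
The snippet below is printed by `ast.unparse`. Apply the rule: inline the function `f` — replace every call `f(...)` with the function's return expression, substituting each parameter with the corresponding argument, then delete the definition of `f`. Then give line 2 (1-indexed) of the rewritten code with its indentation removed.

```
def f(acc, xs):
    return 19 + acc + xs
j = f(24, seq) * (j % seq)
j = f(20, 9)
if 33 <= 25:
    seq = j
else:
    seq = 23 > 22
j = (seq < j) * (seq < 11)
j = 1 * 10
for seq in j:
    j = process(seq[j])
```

Transformed code:
j = (19 + 24 + seq) * (j % seq)
j = 19 + 20 + 9
if 33 <= 25:
    seq = j
else:
    seq = 23 > 22
j = (seq < j) * (seq < 11)
j = 1 * 10
for seq in j:
    j = process(seq[j])

j = 19 + 20 + 9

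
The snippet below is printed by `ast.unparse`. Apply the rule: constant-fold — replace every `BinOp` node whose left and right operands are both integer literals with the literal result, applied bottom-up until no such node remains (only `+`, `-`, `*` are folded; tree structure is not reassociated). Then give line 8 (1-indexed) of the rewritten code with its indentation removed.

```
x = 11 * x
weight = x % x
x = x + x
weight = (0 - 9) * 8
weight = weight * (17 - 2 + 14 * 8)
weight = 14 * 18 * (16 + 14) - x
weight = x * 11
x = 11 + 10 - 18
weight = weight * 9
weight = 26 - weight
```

x = 3

Transformed code:
x = 11 * x
weight = x % x
x = x + x
weight = -72
weight = weight * 127
weight = 7560 - x
weight = x * 11
x = 3
weight = weight * 9
weight = 26 - weight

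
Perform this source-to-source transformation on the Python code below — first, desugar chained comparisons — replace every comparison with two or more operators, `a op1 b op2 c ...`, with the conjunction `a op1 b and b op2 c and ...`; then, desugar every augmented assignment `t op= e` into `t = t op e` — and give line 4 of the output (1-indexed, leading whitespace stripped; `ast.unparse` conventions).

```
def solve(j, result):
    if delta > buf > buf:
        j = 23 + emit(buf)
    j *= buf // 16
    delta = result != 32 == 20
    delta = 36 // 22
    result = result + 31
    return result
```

j = j * (buf // 16)

Transformed code:
def solve(j, result):
    if delta > buf and buf > buf:
        j = 23 + emit(buf)
    j = j * (buf // 16)
    delta = result != 32 and 32 == 20
    delta = 36 // 22
    result = result + 31
    return result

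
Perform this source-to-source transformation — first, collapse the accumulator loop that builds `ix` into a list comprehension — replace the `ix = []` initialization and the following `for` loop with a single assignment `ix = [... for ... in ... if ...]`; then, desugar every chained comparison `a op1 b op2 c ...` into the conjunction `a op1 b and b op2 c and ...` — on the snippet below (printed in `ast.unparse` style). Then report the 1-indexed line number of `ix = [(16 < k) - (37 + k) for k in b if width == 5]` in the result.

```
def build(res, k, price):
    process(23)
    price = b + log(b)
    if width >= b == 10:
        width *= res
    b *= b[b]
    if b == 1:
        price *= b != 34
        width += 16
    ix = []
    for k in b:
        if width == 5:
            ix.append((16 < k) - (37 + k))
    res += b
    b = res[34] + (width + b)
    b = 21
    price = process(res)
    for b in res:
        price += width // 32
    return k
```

Transformed code:
def build(res, k, price):
    process(23)
    price = b + log(b)
    if width >= b and b == 10:
        width *= res
    b *= b[b]
    if b == 1:
        price *= b != 34
        width += 16
    ix = [(16 < k) - (37 + k) for k in b if width == 5]
    res += b
    b = res[34] + (width + b)
    b = 21
    price = process(res)
    for b in res:
        price += width // 32
    return k

10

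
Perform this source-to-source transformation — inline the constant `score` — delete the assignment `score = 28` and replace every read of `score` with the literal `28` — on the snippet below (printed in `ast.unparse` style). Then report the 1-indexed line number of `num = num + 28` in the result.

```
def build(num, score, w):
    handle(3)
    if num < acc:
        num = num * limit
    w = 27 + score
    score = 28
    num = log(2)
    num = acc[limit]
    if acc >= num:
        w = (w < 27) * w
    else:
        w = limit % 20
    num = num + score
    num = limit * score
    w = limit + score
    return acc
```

Transformed code:
def build(num, score, w):
    handle(3)
    if num < acc:
        num = num * limit
    w = 27 + 28
    num = log(2)
    num = acc[limit]
    if acc >= num:
        w = (w < 27) * w
    else:
        w = limit % 20
    num = num + 28
    num = limit * 28
    w = limit + 28
    return acc

12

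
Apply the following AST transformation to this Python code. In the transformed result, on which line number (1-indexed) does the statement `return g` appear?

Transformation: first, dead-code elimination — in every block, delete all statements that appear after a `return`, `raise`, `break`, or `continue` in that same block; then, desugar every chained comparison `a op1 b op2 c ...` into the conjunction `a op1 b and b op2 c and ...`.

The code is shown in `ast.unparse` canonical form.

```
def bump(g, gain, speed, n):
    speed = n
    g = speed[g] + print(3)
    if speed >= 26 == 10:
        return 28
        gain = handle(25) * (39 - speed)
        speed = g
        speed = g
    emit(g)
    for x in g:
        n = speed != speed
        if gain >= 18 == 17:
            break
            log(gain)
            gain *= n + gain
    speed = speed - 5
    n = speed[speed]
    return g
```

Transformed code:
def bump(g, gain, speed, n):
    speed = n
    g = speed[g] + print(3)
    if speed >= 26 and 26 == 10:
        return 28
    emit(g)
    for x in g:
        n = speed != speed
        if gain >= 18 and 18 == 17:
            break
    speed = speed - 5
    n = speed[speed]
    return g

13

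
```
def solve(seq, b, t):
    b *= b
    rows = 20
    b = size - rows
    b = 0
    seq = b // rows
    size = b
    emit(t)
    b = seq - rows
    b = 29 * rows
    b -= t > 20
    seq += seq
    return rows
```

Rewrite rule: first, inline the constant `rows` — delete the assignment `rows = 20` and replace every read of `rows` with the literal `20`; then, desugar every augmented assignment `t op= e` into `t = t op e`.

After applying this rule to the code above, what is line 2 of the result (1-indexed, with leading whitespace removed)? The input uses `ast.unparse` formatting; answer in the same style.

b = b * b

Transformed code:
def solve(seq, b, t):
    b = b * b
    b = size - 20
    b = 0
    seq = b // 20
    size = b
    emit(t)
    b = seq - 20
    b = 29 * 20
    b = b - (t > 20)
    seq = seq + seq
    return 20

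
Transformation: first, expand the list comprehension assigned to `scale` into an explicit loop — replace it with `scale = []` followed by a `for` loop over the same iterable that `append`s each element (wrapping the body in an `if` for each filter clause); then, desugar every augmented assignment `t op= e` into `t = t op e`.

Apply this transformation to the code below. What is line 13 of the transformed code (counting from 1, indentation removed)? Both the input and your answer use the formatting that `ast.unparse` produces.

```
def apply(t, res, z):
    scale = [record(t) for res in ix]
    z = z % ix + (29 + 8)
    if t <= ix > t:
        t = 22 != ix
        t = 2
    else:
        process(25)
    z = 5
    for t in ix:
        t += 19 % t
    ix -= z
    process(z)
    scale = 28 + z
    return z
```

Transformed code:
def apply(t, res, z):
    scale = []
    for res in ix:
        scale.append(record(t))
    z = z % ix + (29 + 8)
    if t <= ix > t:
        t = 22 != ix
        t = 2
    else:
        process(25)
    z = 5
    for t in ix:
        t = t + 19 % t
    ix = ix - z
    process(z)
    scale = 28 + z
    return z

t = t + 19 % t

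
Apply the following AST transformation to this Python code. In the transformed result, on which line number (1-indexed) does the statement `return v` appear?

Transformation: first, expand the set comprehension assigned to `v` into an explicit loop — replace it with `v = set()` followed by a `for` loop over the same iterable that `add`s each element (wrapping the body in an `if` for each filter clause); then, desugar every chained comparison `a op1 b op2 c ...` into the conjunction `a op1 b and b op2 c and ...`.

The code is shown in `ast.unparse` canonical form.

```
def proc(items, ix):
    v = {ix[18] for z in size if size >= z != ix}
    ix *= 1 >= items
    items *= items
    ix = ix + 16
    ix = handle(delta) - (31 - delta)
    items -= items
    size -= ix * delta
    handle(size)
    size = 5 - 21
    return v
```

14

Transformed code:
def proc(items, ix):
    v = set()
    for z in size:
        if size >= z and z != ix:
            v.add(ix[18])
    ix *= 1 >= items
    items *= items
    ix = ix + 16
    ix = handle(delta) - (31 - delta)
    items -= items
    size -= ix * delta
    handle(size)
    size = 5 - 21
    return v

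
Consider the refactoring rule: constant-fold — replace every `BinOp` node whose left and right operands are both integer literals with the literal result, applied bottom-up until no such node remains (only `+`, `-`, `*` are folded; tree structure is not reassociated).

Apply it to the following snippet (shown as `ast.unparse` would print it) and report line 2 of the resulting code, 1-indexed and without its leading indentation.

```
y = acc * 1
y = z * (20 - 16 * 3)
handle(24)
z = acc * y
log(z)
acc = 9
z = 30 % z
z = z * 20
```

Transformed code:
y = acc * 1
y = z * -28
handle(24)
z = acc * y
log(z)
acc = 9
z = 30 % z
z = z * 20

y = z * -28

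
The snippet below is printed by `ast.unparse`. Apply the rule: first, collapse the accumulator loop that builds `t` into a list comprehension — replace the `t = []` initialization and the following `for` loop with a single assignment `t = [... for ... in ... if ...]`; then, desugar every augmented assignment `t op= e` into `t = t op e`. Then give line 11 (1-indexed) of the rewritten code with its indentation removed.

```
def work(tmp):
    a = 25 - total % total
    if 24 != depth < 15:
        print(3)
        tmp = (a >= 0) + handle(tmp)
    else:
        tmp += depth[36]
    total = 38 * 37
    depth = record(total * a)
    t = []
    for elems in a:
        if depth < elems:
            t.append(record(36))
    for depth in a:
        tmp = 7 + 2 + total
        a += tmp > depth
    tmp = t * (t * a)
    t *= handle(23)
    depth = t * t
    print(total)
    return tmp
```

for depth in a:

Transformed code:
def work(tmp):
    a = 25 - total % total
    if 24 != depth < 15:
        print(3)
        tmp = (a >= 0) + handle(tmp)
    else:
        tmp = tmp + depth[36]
    total = 38 * 37
    depth = record(total * a)
    t = [record(36) for elems in a if depth < elems]
    for depth in a:
        tmp = 7 + 2 + total
        a = a + (tmp > depth)
    tmp = t * (t * a)
    t = t * handle(23)
    depth = t * t
    print(total)
    return tmp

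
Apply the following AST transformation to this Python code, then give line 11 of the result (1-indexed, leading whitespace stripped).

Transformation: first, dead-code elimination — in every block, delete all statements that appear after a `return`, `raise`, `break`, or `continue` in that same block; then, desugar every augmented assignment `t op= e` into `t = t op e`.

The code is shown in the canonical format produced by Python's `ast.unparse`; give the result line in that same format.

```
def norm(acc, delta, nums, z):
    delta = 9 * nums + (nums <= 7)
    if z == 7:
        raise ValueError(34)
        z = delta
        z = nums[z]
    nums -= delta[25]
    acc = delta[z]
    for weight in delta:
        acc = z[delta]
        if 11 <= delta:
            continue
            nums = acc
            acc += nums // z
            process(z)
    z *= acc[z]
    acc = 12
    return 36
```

z = z * acc[z]

Transformed code:
def norm(acc, delta, nums, z):
    delta = 9 * nums + (nums <= 7)
    if z == 7:
        raise ValueError(34)
    nums = nums - delta[25]
    acc = delta[z]
    for weight in delta:
        acc = z[delta]
        if 11 <= delta:
            continue
    z = z * acc[z]
    acc = 12
    return 36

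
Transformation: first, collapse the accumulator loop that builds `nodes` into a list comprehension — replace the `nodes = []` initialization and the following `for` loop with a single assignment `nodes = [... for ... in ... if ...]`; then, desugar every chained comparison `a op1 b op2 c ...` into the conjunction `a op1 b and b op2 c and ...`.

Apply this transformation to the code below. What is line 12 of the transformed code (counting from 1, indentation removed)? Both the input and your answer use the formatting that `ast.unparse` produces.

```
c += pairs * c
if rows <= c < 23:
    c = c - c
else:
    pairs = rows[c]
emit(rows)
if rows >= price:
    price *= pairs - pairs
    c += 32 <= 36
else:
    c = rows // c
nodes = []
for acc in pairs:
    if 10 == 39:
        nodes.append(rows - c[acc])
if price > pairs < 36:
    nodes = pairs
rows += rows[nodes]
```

nodes = [rows - c[acc] for acc in pairs if 10 == 39]

Transformed code:
c += pairs * c
if rows <= c and c < 23:
    c = c - c
else:
    pairs = rows[c]
emit(rows)
if rows >= price:
    price *= pairs - pairs
    c += 32 <= 36
else:
    c = rows // c
nodes = [rows - c[acc] for acc in pairs if 10 == 39]
if price > pairs and pairs < 36:
    nodes = pairs
rows += rows[nodes]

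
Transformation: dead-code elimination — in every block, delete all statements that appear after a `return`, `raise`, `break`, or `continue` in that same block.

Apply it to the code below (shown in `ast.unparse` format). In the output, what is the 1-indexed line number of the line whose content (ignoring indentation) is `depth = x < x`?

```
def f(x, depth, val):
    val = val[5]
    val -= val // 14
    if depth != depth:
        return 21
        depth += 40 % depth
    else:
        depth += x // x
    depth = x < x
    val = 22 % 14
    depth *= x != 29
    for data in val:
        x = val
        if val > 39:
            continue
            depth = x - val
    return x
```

8

Transformed code:
def f(x, depth, val):
    val = val[5]
    val -= val // 14
    if depth != depth:
        return 21
    else:
        depth += x // x
    depth = x < x
    val = 22 % 14
    depth *= x != 29
    for data in val:
        x = val
        if val > 39:
            continue
    return x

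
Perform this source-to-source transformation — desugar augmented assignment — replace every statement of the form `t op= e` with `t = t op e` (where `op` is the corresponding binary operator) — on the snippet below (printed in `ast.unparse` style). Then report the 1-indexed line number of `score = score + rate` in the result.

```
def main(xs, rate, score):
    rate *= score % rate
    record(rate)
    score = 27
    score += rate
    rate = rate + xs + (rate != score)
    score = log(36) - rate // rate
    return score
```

5

Transformed code:
def main(xs, rate, score):
    rate = rate * (score % rate)
    record(rate)
    score = 27
    score = score + rate
    rate = rate + xs + (rate != score)
    score = log(36) - rate // rate
    return score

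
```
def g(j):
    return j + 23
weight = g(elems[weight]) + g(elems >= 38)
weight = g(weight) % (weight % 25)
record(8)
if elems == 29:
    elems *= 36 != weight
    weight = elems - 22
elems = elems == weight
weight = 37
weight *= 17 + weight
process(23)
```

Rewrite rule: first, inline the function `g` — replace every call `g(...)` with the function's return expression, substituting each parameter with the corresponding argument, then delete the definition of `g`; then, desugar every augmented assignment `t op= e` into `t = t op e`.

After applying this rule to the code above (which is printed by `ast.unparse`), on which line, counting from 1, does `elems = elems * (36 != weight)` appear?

Transformed code:
weight = elems[weight] + 23 + ((elems >= 38) + 23)
weight = (weight + 23) % (weight % 25)
record(8)
if elems == 29:
    elems = elems * (36 != weight)
    weight = elems - 22
elems = elems == weight
weight = 37
weight = weight * (17 + weight)
process(23)

5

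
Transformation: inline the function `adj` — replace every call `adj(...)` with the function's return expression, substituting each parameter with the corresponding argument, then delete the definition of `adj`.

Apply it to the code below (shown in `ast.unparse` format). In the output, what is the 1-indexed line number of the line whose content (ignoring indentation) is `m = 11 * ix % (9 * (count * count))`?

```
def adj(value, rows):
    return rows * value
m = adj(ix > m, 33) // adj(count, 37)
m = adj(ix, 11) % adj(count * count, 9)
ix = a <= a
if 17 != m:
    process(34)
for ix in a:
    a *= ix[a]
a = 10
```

Transformed code:
m = 33 * (ix > m) // (37 * count)
m = 11 * ix % (9 * (count * count))
ix = a <= a
if 17 != m:
    process(34)
for ix in a:
    a *= ix[a]
a = 10

2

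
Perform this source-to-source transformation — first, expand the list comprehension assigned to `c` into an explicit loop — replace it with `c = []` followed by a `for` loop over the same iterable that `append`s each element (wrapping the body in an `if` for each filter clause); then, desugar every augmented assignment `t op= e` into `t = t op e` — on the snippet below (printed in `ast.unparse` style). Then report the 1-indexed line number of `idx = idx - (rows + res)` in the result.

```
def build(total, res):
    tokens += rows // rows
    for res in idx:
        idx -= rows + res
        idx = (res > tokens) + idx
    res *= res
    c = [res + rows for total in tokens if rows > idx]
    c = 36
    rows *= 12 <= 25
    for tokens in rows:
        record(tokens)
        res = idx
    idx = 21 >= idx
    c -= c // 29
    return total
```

4

Transformed code:
def build(total, res):
    tokens = tokens + rows // rows
    for res in idx:
        idx = idx - (rows + res)
        idx = (res > tokens) + idx
    res = res * res
    c = []
    for total in tokens:
        if rows > idx:
            c.append(res + rows)
    c = 36
    rows = rows * (12 <= 25)
    for tokens in rows:
        record(tokens)
        res = idx
    idx = 21 >= idx
    c = c - c // 29
    return total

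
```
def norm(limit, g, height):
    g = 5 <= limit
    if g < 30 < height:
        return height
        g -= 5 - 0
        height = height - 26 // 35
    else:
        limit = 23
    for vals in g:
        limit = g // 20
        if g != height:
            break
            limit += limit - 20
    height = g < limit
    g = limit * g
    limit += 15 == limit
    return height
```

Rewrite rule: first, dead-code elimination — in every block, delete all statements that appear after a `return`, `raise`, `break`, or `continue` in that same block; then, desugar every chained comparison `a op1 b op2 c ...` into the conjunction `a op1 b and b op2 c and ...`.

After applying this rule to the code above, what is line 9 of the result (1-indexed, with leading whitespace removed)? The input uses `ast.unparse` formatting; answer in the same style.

Transformed code:
def norm(limit, g, height):
    g = 5 <= limit
    if g < 30 and 30 < height:
        return height
    else:
        limit = 23
    for vals in g:
        limit = g // 20
        if g != height:
            break
    height = g < limit
    g = limit * g
    limit += 15 == limit
    return height

if g != height:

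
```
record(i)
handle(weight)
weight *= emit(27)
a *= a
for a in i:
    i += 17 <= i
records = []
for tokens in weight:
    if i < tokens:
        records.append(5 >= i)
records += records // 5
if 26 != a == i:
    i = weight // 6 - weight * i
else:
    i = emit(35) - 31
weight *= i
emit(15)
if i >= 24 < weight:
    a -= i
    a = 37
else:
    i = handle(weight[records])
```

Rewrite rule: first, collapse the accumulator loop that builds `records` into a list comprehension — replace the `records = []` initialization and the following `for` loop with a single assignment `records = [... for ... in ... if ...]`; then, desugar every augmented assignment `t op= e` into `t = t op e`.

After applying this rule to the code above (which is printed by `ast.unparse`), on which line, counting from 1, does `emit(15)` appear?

Transformed code:
record(i)
handle(weight)
weight = weight * emit(27)
a = a * a
for a in i:
    i = i + (17 <= i)
records = [5 >= i for tokens in weight if i < tokens]
records = records + records // 5
if 26 != a == i:
    i = weight // 6 - weight * i
else:
    i = emit(35) - 31
weight = weight * i
emit(15)
if i >= 24 < weight:
    a = a - i
    a = 37
else:
    i = handle(weight[records])

14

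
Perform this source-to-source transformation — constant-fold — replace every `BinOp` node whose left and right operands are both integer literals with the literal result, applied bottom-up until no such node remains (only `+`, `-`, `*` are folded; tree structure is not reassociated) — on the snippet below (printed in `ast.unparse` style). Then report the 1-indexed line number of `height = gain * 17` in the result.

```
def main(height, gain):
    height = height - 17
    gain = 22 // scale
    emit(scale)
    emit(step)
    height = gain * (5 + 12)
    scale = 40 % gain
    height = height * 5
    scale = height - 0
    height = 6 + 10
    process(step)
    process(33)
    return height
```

6

Transformed code:
def main(height, gain):
    height = height - 17
    gain = 22 // scale
    emit(scale)
    emit(step)
    height = gain * 17
    scale = 40 % gain
    height = height * 5
    scale = height - 0
    height = 16
    process(step)
    process(33)
    return height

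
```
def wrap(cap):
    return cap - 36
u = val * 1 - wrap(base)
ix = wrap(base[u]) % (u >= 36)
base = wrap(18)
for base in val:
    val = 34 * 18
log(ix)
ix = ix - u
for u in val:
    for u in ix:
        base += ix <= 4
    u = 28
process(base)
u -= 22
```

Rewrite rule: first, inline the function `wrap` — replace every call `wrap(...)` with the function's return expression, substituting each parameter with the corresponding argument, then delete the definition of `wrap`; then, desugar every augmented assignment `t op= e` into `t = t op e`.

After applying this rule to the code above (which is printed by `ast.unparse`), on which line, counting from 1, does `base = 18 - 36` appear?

Transformed code:
u = val * 1 - (base - 36)
ix = (base[u] - 36) % (u >= 36)
base = 18 - 36
for base in val:
    val = 34 * 18
log(ix)
ix = ix - u
for u in val:
    for u in ix:
        base = base + (ix <= 4)
    u = 28
process(base)
u = u - 22

3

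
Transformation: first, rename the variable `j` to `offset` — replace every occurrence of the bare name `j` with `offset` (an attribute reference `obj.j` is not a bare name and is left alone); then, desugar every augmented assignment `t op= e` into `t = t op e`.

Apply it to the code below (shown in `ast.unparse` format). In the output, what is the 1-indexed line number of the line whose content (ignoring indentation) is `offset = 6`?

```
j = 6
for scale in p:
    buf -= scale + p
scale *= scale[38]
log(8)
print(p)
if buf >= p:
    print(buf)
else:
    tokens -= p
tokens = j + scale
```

1

Transformed code:
offset = 6
for scale in p:
    buf = buf - (scale + p)
scale = scale * scale[38]
log(8)
print(p)
if buf >= p:
    print(buf)
else:
    tokens = tokens - p
tokens = offset + scale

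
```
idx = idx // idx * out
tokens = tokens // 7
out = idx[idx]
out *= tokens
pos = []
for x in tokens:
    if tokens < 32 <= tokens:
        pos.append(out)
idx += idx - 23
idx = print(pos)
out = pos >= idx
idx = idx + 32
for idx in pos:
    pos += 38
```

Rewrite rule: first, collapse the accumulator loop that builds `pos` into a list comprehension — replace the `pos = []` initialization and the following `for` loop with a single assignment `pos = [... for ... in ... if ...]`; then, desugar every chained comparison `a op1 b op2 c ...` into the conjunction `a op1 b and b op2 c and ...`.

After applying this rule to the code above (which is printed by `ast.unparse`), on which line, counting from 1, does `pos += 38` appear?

Transformed code:
idx = idx // idx * out
tokens = tokens // 7
out = idx[idx]
out *= tokens
pos = [out for x in tokens if tokens < 32 and 32 <= tokens]
idx += idx - 23
idx = print(pos)
out = pos >= idx
idx = idx + 32
for idx in pos:
    pos += 38

11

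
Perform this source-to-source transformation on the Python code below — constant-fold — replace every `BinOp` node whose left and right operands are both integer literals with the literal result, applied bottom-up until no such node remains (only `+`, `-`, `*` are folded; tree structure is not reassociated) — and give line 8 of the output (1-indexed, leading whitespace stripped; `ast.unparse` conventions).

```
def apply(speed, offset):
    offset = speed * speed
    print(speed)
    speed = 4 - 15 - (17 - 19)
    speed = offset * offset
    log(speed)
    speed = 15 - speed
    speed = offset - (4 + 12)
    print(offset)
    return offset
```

speed = offset - 16

Transformed code:
def apply(speed, offset):
    offset = speed * speed
    print(speed)
    speed = -9
    speed = offset * offset
    log(speed)
    speed = 15 - speed
    speed = offset - 16
    print(offset)
    return offset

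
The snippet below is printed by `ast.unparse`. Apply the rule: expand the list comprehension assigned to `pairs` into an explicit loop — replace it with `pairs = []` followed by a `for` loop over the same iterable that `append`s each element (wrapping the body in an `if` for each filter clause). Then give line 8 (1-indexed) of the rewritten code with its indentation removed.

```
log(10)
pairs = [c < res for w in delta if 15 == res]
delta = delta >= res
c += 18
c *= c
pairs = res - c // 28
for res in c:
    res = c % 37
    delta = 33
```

c *= c

Transformed code:
log(10)
pairs = []
for w in delta:
    if 15 == res:
        pairs.append(c < res)
delta = delta >= res
c += 18
c *= c
pairs = res - c // 28
for res in c:
    res = c % 37
    delta = 33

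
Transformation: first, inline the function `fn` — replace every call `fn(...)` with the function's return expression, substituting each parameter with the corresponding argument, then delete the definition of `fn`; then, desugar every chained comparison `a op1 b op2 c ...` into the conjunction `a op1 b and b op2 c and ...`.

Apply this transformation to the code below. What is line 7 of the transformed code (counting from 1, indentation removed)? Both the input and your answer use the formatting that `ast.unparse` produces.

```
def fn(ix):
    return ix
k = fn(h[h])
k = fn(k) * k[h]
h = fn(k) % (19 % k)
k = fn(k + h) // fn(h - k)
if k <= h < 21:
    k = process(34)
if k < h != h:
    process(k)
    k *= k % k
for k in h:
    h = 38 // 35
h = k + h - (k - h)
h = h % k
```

if k < h and h != h:

Transformed code:
k = h[h]
k = k * k[h]
h = k % (19 % k)
k = (k + h) // (h - k)
if k <= h and h < 21:
    k = process(34)
if k < h and h != h:
    process(k)
    k *= k % k
for k in h:
    h = 38 // 35
h = k + h - (k - h)
h = h % k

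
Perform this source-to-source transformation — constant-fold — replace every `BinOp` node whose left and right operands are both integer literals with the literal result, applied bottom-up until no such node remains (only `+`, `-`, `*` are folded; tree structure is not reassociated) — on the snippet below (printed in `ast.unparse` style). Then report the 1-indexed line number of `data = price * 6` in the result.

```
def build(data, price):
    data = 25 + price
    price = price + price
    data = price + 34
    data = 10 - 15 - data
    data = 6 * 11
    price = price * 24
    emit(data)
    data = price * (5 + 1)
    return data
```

Transformed code:
def build(data, price):
    data = 25 + price
    price = price + price
    data = price + 34
    data = -5 - data
    data = 66
    price = price * 24
    emit(data)
    data = price * 6
    return data

9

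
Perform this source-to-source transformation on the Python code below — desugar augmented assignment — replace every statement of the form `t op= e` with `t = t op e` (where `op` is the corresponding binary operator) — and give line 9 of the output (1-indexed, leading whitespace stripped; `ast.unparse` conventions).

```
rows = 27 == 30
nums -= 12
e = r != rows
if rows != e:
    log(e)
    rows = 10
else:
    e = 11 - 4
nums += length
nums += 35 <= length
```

Transformed code:
rows = 27 == 30
nums = nums - 12
e = r != rows
if rows != e:
    log(e)
    rows = 10
else:
    e = 11 - 4
nums = nums + length
nums = nums + (35 <= length)

nums = nums + length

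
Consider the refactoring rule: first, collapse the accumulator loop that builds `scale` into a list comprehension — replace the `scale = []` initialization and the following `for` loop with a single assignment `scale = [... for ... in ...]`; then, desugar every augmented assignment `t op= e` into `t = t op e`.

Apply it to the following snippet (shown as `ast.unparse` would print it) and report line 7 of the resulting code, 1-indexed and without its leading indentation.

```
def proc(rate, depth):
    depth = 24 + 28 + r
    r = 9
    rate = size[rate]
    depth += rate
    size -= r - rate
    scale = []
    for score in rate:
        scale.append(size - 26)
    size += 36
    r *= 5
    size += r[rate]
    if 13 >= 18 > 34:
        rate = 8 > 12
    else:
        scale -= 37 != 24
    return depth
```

scale = [size - 26 for score in rate]

Transformed code:
def proc(rate, depth):
    depth = 24 + 28 + r
    r = 9
    rate = size[rate]
    depth = depth + rate
    size = size - (r - rate)
    scale = [size - 26 for score in rate]
    size = size + 36
    r = r * 5
    size = size + r[rate]
    if 13 >= 18 > 34:
        rate = 8 > 12
    else:
        scale = scale - (37 != 24)
    return depth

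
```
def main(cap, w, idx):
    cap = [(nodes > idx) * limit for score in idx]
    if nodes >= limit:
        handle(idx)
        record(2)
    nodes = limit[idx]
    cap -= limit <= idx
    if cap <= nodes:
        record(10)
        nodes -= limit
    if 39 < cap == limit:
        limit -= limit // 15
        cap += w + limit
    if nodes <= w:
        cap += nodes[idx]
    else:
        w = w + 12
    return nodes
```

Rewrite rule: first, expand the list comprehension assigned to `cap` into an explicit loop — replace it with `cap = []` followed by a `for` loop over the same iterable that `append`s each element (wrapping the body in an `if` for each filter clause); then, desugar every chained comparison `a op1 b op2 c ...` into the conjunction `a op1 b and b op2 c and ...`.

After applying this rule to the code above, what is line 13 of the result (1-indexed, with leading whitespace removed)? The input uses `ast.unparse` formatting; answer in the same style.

if 39 < cap and cap == limit:

Transformed code:
def main(cap, w, idx):
    cap = []
    for score in idx:
        cap.append((nodes > idx) * limit)
    if nodes >= limit:
        handle(idx)
        record(2)
    nodes = limit[idx]
    cap -= limit <= idx
    if cap <= nodes:
        record(10)
        nodes -= limit
    if 39 < cap and cap == limit:
        limit -= limit // 15
        cap += w + limit
    if nodes <= w:
        cap += nodes[idx]
    else:
        w = w + 12
    return nodes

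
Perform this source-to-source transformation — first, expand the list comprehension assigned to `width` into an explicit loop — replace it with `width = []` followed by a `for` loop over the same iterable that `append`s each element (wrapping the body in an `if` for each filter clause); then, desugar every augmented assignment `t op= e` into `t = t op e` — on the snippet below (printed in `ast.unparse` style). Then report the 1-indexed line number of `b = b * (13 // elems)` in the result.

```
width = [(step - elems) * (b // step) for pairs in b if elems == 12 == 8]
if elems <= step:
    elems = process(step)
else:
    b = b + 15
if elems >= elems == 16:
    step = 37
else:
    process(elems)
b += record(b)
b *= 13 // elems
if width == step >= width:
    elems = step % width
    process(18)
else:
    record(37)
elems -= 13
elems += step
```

Transformed code:
width = []
for pairs in b:
    if elems == 12 == 8:
        width.append((step - elems) * (b // step))
if elems <= step:
    elems = process(step)
else:
    b = b + 15
if elems >= elems == 16:
    step = 37
else:
    process(elems)
b = b + record(b)
b = b * (13 // elems)
if width == step >= width:
    elems = step % width
    process(18)
else:
    record(37)
elems = elems - 13
elems = elems + step

14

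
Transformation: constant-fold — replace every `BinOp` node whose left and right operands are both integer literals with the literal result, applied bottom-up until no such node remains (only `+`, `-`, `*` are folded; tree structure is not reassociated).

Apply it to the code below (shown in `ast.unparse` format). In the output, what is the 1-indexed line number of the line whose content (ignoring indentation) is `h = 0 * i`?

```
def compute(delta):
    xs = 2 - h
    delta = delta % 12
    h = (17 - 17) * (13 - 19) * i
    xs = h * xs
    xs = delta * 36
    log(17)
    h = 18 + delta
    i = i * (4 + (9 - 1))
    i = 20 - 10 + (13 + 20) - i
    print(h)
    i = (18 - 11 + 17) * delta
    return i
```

4

Transformed code:
def compute(delta):
    xs = 2 - h
    delta = delta % 12
    h = 0 * i
    xs = h * xs
    xs = delta * 36
    log(17)
    h = 18 + delta
    i = i * 12
    i = 43 - i
    print(h)
    i = 24 * delta
    return i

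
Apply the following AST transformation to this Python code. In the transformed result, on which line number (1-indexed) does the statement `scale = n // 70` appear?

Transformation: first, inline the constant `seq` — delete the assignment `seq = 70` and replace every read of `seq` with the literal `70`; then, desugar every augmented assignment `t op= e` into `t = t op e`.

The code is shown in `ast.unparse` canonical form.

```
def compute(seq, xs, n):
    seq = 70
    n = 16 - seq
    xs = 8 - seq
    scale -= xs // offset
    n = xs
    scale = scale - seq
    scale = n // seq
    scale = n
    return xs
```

7

Transformed code:
def compute(seq, xs, n):
    n = 16 - 70
    xs = 8 - 70
    scale = scale - xs // offset
    n = xs
    scale = scale - 70
    scale = n // 70
    scale = n
    return xs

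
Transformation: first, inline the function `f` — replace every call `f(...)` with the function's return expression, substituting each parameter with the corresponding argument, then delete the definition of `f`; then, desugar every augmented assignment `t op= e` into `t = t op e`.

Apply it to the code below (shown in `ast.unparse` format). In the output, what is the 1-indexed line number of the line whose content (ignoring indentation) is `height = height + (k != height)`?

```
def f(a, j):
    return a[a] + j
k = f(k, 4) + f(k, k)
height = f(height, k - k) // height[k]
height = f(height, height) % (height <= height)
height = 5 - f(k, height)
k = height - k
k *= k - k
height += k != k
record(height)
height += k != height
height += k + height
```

Transformed code:
k = k[k] + 4 + (k[k] + k)
height = (height[height] + (k - k)) // height[k]
height = (height[height] + height) % (height <= height)
height = 5 - (k[k] + height)
k = height - k
k = k * (k - k)
height = height + (k != k)
record(height)
height = height + (k != height)
height = height + (k + height)

9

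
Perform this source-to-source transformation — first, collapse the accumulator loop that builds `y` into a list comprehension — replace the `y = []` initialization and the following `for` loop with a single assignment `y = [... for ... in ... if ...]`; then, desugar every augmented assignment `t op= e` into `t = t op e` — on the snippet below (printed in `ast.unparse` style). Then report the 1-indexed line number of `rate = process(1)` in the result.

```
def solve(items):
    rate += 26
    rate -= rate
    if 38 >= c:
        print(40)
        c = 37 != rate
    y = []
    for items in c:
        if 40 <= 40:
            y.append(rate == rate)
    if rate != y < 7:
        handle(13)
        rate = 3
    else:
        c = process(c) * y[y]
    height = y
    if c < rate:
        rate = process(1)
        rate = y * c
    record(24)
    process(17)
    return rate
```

Transformed code:
def solve(items):
    rate = rate + 26
    rate = rate - rate
    if 38 >= c:
        print(40)
        c = 37 != rate
    y = [rate == rate for items in c if 40 <= 40]
    if rate != y < 7:
        handle(13)
        rate = 3
    else:
        c = process(c) * y[y]
    height = y
    if c < rate:
        rate = process(1)
        rate = y * c
    record(24)
    process(17)
    return rate

15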